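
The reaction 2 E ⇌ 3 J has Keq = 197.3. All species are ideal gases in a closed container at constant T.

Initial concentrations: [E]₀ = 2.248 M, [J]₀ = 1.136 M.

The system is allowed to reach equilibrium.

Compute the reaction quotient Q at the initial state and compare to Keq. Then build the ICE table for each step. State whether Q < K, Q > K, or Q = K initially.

Q₀ = 0.2901 vs Keq = 197.3 ⇒ Q<K, forward
Step 1:
                  E         J
  I           2.248     1.136
  C          -1.734     2.601
  E          0.5142     3.737
  solve Keq expr → x = 0.8669; check Q = 197.3

Q₀ = 0.2901; Q < K (proceeds forward)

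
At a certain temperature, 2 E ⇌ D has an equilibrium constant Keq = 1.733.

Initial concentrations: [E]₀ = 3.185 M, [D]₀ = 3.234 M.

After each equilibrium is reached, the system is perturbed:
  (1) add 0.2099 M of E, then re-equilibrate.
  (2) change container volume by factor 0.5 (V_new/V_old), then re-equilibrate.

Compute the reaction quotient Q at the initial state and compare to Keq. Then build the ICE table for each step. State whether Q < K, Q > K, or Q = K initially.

Q₀ = 0.3188; Q < K (proceeds forward)

Q₀ = 0.3188 vs Keq = 1.733 ⇒ Q<K, forward
Step 1:
                   E          D
  Initial      3.185      3.234
  Change      -1.654     0.8271
  Equil        1.531      4.061
  solve Keq expr → x = 0.8271; check Q = 1.733
Then add 0.2099 M of E.
Step 2:
                   E          D
  Initial      1.741      4.061
  Change     -0.1919    0.09596
  Equil        1.549      4.157
  solve Keq expr → x = 0.09596; check Q = 1.733
Then change container volume by factor 0.5 (V_new/V_old).
Step 3:
                   E          D
  Initial      3.098      8.314
  Change     -0.8519     0.4259
  Equil        2.246       8.74
  solve Keq expr → x = 0.4259; check Q = 1.733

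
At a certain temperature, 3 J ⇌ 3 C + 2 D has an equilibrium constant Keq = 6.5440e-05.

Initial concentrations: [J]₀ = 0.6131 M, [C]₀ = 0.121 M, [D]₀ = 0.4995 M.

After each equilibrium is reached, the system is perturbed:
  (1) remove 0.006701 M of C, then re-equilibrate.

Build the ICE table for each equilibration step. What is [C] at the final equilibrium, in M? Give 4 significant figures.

[C]_eq = 0.04644 M

Q₀ = 0.001918 vs Keq = 6.5440e-05 ⇒ Q>K, reverse
Step 1:
                    J           C           D
  I            0.6131       0.121      0.4995
  C           0.07387    -0.07387    -0.04925
  E             0.687     0.04713      0.4503
  solve Keq expr → x = -0.02462; check Q = 6.5440e-05
Then remove 0.006701 M of C.
Step 2:
                    J           C           D
  I             0.687     0.04042      0.4503
  C         -0.006013    0.006013    0.004009
  E             0.681     0.04644      0.4543
  solve Keq expr → x = 0.002004; check Q = 6.5440e-05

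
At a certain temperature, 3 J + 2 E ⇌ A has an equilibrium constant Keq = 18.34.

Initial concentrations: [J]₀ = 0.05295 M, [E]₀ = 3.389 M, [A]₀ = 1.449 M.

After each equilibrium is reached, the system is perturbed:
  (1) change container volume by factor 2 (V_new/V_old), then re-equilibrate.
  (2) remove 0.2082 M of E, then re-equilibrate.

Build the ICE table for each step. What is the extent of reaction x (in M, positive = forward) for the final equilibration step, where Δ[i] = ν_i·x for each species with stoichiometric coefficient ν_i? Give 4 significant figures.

Q₀ = 849.8 vs Keq = 18.34 ⇒ Q>K, reverse
Step 1:
                   J          E          A
  init       0.05295      3.389      1.449
  Δ           0.1321    0.08806   -0.04403
  eq           0.185      3.477      1.405
  solve Keq expr → x = -0.04403; check Q = 18.34
Then change container volume by factor 2 (V_new/V_old).
Step 2:
                   J          E          A
  init       0.09252      1.739     0.7025
  Δ           0.1286    0.08571   -0.04286
  eq          0.2211      1.824     0.6596
  solve Keq expr → x = -0.04286; check Q = 18.34
Then remove 0.2082 M of E.
Step 3:
                   J          E          A
  init        0.2211      1.616     0.6596
  Δ          0.01682    0.01122  -0.005608
  eq          0.2379      1.627      0.654
  solve Keq expr → x = -0.005608; check Q = 18.34

x = -0.005608 M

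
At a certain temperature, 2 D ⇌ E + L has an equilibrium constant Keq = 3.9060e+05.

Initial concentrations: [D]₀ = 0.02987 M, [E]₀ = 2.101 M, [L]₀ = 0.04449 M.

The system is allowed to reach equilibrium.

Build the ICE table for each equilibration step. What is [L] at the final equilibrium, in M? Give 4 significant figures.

Q₀ = 104.8 vs Keq = 3.9060e+05 ⇒ Q<K, forward
Step 1:
                   D          E          L
  init       0.02987      2.101    0.04449
  Δ          -0.0293    0.01465    0.01465
  eq      5.6598e-04      2.116    0.05914
  solve Keq expr → x = 0.01465; check Q = 3.9060e+05

[L]_eq = 0.05914 M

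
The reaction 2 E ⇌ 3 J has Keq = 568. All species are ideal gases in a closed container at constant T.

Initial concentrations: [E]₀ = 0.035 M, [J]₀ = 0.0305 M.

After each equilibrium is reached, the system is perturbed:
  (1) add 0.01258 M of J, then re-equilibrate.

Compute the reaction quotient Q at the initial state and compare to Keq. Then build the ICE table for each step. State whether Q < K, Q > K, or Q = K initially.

Q₀ = 0.02316 vs Keq = 568 ⇒ Q<K, forward
Step 1:
                   E          J
  init         0.035     0.0305
  Δ         -0.03402    0.05103
  eq      9.7688e-04    0.08153
  solve Keq expr → x = 0.01701; check Q = 568
Then add 0.01258 M of J.
Step 2:
                   E          J
  init    9.7688e-04    0.09411
  Δ       2.2799e-04 -3.4199e-04
  eq        0.001205    0.09377
  solve Keq expr → x = -1.1400e-04; check Q = 568

Q₀ = 0.02316; Q < K (proceeds forward)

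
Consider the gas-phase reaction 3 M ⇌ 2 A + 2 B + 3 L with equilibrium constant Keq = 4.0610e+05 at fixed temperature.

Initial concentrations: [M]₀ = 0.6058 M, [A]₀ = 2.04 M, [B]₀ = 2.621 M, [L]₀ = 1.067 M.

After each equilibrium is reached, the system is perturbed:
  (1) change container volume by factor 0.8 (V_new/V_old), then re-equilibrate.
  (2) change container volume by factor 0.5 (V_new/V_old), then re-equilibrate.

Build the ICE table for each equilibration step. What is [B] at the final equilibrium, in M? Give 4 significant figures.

[B]_eq = 7.176 M

Q₀ = 156.2 vs Keq = 4.0610e+05 ⇒ Q<K, forward
Step 1:
                   M          A          B          L
  Initial     0.6058       2.04      2.621      1.067
  Change     -0.5263     0.3509     0.3509     0.5263
  Equil      0.07952      2.391      2.972      1.593
  solve Keq expr → x = 0.1754; check Q = 4.0610e+05
Then change container volume by factor 0.8 (V_new/V_old).
Step 2:
                   M          A          B          L
  Initial     0.0994      2.989      3.715      1.992
  Change     0.03124   -0.02083   -0.02083   -0.03124
  Equil       0.1306      2.968      3.694       1.96
  solve Keq expr → x = -0.01041; check Q = 4.0610e+05
Then change container volume by factor 0.5 (V_new/V_old).
Step 3:
                   M          A          B          L
  Initial     0.2613      5.935      7.388      3.921
  Change      0.3179    -0.2119    -0.2119    -0.3179
  Equil       0.5792      5.724      7.176      3.603
  solve Keq expr → x = -0.106; check Q = 4.0610e+05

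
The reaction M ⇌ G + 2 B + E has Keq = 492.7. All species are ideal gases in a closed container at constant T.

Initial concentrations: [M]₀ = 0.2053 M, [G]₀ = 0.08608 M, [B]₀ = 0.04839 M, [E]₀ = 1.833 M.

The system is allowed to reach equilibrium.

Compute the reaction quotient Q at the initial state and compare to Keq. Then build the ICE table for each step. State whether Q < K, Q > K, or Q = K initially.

Q₀ = 0.0018; Q < K (proceeds forward)

Q₀ = 0.0018 vs Keq = 492.7 ⇒ Q<K, forward
Step 1:
                   M          G          B          E
  init        0.2053    0.08608    0.04839      1.833
  Δ           -0.205      0.205     0.4101      0.205
  eq      2.5314e-04     0.2911     0.4585      2.038
  solve Keq expr → x = 0.205; check Q = 492.7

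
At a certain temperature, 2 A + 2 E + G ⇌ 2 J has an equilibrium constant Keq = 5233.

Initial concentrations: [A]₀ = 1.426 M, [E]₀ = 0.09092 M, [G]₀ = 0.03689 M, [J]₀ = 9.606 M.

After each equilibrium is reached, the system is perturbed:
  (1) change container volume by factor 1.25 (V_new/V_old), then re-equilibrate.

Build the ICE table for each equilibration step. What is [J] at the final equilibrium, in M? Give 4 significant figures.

Q₀ = 1.4881e+05 vs Keq = 5233 ⇒ Q>K, reverse
Step 1:
                    A           E           G           J
  init          1.426     0.09092     0.03689       9.606
  Δ            0.1541      0.1541     0.07704     -0.1541
  eq             1.58       0.245      0.1139       9.452
  solve Keq expr → x = -0.07704; check Q = 5233
Then change container volume by factor 1.25 (V_new/V_old).
Step 2:
                    A           E           G           J
  init          1.264       0.196     0.09114       7.562
  Δ           0.04181     0.04181     0.02091    -0.04181
  eq            1.306      0.2378       0.112        7.52
  solve Keq expr → x = -0.02091; check Q = 5233

[J]_eq = 7.52 M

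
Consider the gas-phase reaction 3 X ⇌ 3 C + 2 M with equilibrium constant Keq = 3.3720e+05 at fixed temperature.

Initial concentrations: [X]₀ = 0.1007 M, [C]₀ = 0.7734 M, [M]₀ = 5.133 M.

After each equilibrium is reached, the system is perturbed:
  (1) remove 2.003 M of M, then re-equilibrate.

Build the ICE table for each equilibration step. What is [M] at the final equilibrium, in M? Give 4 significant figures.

Q₀ = 1.1936e+04 vs Keq = 3.3720e+05 ⇒ Q<K, forward
Step 1:
                    X           C           M
  init         0.1007      0.7734       5.133
  Δ          -0.06467     0.06467     0.04311
  eq          0.03603      0.8381       5.176
  solve Keq expr → x = 0.02156; check Q = 3.3720e+05
Then remove 2.003 M of M.
Step 2:
                    X           C           M
  init        0.03603      0.8381       3.173
  Δ         -0.009693    0.009693    0.006462
  eq          0.02634      0.8478        3.18
  solve Keq expr → x = 0.003231; check Q = 3.3720e+05

[M]_eq = 3.18 M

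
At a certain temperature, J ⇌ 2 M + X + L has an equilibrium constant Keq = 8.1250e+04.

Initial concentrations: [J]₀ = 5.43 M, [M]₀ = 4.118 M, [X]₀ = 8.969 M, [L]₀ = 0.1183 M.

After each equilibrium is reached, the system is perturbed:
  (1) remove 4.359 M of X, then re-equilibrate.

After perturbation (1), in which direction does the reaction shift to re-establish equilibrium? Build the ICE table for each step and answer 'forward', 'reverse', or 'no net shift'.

Direction: forward

Q₀ = 3.314 vs Keq = 8.1250e+04 ⇒ Q<K, forward
Step 1:
                  J         M         X         L
  Initial      5.43     4.118     8.969    0.1183
  Change     -5.231     10.46     5.231     5.231
  Equil      0.1988     14.58      14.2      5.35
  solve Keq expr → x = 5.231; check Q = 8.1250e+04
Then remove 4.359 M of X.
Step 2:
                  J         M         X         L
  Initial    0.1988     14.58     9.841      5.35
  Change   -0.05657    0.1131   0.05657   0.05657
  Equil      0.1422     14.69     9.898     5.406
  solve Keq expr → x = 0.05657; check Q = 8.1250e+04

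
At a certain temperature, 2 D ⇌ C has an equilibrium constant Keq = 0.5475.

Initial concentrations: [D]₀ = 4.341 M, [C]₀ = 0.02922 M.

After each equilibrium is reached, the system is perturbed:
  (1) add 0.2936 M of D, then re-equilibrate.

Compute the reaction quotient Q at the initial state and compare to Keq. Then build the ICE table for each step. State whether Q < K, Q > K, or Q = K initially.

Q₀ = 0.001551; Q < K (proceeds forward)

Q₀ = 0.001551 vs Keq = 0.5475 ⇒ Q<K, forward
Step 1:
                    D           C
  init          4.341     0.02922
  Δ            -2.742       1.371
  eq            1.599         1.4
  solve Keq expr → x = 1.371; check Q = 0.5475
Then add 0.2936 M of D.
Step 2:
                    D           C
  init          1.893         1.4
  Δ           -0.2294      0.1147
  eq            1.663       1.515
  solve Keq expr → x = 0.1147; check Q = 0.5475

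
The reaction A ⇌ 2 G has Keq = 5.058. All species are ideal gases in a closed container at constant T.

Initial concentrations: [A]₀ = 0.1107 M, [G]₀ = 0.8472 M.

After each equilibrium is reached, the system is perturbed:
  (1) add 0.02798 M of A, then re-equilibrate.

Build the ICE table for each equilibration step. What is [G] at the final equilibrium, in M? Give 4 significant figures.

[G]_eq = 0.8433 M

Q₀ = 6.484 vs Keq = 5.058 ⇒ Q>K, reverse
Step 1:
                   A          G
  init        0.1107     0.8472
  Δ          0.01885   -0.03771
  eq          0.1296     0.8095
  solve Keq expr → x = -0.01885; check Q = 5.058
Then add 0.02798 M of A.
Step 2:
                   A          G
  init        0.1575     0.8095
  Δ         -0.01692    0.03384
  eq          0.1406     0.8433
  solve Keq expr → x = 0.01692; check Q = 5.058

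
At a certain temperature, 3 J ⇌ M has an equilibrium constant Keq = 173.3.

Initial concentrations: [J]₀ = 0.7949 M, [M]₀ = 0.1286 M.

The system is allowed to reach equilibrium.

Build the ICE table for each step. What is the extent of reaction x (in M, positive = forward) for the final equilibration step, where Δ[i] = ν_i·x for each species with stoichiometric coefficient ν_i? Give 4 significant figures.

x = 0.2228 M

Q₀ = 0.256 vs Keq = 173.3 ⇒ Q<K, forward
Step 1:
                  J         M
  Initial    0.7949    0.1286
  Change    -0.6683    0.2228
  Equil      0.1266    0.3514
  solve Keq expr → x = 0.2228; check Q = 173.3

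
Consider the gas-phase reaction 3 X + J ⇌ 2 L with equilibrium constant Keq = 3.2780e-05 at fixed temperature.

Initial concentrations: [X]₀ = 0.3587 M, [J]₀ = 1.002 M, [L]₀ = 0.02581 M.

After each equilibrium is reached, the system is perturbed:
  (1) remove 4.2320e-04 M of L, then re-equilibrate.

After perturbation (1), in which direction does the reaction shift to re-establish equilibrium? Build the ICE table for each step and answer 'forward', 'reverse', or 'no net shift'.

Q₀ = 0.01441 vs Keq = 3.2780e-05 ⇒ Q>K, reverse
Step 1:
                  X         J         L
  init       0.3587     1.002   0.02581
  Δ         0.03657   0.01219  -0.02438
  eq         0.3953     1.014  0.001433
  solve Keq expr → x = -0.01219; check Q = 3.2780e-05
Then remove 4.2320e-04 M of L.
Step 2:
                  X         J         L
  init       0.3953     1.014   0.00101
  Δ       -6.2945e-04 -2.0982e-04 4.1963e-04
  eq         0.3946     1.014  0.001429
  solve Keq expr → x = 2.0982e-04; check Q = 3.2780e-05

Direction: forward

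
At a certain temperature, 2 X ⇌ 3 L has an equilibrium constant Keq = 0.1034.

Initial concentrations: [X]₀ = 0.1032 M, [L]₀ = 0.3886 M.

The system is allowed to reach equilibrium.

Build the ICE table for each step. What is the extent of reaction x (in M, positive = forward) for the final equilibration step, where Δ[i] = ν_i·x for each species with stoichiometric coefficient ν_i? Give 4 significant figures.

Q₀ = 5.51 vs Keq = 0.1034 ⇒ Q>K, reverse
Step 1:
                    X           L
  init         0.1032      0.3886
  Δ            0.1379     -0.2068
  eq           0.2411      0.1818
  solve Keq expr → x = -0.06893; check Q = 0.1034

x = -0.06893 M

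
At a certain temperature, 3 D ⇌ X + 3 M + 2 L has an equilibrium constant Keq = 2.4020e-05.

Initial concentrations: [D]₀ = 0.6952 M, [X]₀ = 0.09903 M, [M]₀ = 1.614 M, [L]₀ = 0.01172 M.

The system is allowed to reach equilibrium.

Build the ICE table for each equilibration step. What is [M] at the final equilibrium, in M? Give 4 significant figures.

Q₀ = 1.7022e-04 vs Keq = 2.4020e-05 ⇒ Q>K, reverse
Step 1:
                    D           X           M           L
  I            0.6952     0.09903       1.614     0.01172
  C           0.01063   -0.003544    -0.01063   -0.007087
  E            0.7058     0.09549       1.603    0.004633
  solve Keq expr → x = -0.003544; check Q = 2.4020e-05

[M]_eq = 1.603 M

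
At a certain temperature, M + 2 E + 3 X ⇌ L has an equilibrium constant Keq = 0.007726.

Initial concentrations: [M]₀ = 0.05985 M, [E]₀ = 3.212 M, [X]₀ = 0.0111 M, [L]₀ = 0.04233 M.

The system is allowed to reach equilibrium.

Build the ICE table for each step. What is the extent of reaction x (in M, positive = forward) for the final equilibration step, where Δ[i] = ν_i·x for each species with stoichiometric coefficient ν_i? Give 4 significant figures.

Q₀ = 5.0126e+04 vs Keq = 0.007726 ⇒ Q>K, reverse
Step 1:
                   M          E          X          L
  I          0.05985      3.212     0.0111    0.04233
  C          0.04231    0.08461     0.1269   -0.04231
  E           0.1022      3.297      0.138 2.2553e-05
  solve Keq expr → x = -0.04231; check Q = 0.007726

x = -0.04231 M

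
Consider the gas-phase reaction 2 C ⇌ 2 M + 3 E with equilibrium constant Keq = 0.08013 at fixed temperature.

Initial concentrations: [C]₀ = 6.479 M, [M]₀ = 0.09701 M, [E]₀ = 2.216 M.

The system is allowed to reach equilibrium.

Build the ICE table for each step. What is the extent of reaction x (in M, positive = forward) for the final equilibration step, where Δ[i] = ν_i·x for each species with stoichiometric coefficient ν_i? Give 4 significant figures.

Q₀ = 0.00244 vs Keq = 0.08013 ⇒ Q<K, forward
Step 1:
                  C         M         E
  init        6.479   0.09701     2.216
  Δ         -0.3034    0.3034    0.4551
  eq          6.176    0.4004     2.671
  solve Keq expr → x = 0.1517; check Q = 0.08013

x = 0.1517 M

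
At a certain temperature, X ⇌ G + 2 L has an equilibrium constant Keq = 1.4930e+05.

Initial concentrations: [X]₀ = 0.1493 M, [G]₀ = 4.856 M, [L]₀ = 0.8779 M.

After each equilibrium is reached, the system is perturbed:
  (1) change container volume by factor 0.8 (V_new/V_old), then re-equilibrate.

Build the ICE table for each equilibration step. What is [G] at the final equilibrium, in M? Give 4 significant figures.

Q₀ = 25.07 vs Keq = 1.4930e+05 ⇒ Q<K, forward
Step 1:
                    X           G           L
  init         0.1493       4.856      0.8779
  Δ           -0.1493      0.1493      0.2985
  eq       4.6396e-05       5.005       1.176
  solve Keq expr → x = 0.1493; check Q = 1.4930e+05
Then change container volume by factor 0.8 (V_new/V_old).
Step 2:
                    X           G           L
  init     5.7995e-05       6.257       1.471
  Δ        3.2614e-05 -3.2614e-05 -6.5228e-05
  eq       9.0609e-05       6.257        1.47
  solve Keq expr → x = -3.2614e-05; check Q = 1.4930e+05

[G]_eq = 6.257 M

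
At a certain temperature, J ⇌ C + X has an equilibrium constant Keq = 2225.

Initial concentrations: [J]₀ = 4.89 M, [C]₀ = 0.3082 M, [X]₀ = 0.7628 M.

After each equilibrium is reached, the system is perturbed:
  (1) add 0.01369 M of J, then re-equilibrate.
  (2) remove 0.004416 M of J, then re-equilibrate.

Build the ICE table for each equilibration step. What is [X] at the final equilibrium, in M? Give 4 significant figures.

Q₀ = 0.04808 vs Keq = 2225 ⇒ Q<K, forward
Step 1:
                  J         C         X
  Initial      4.89    0.3082    0.7628
  Change     -4.877     4.877     4.877
  Equil     0.01314     5.185      5.64
  solve Keq expr → x = 4.877; check Q = 2225
Then add 0.01369 M of J.
Step 2:
                  J         C         X
  Initial   0.02683     5.185      5.64
  Change   -0.01362   0.01362   0.01362
  Equil     0.01321     5.199     5.653
  solve Keq expr → x = 0.01362; check Q = 2225
Then remove 0.004416 M of J.
Step 3:
                  J         C         X
  Initial  0.008793     5.199     5.653
  Change   0.004395 -0.004395 -0.004395
  Equil     0.01319     5.194     5.649
  solve Keq expr → x = -0.004395; check Q = 2225

[X]_eq = 5.649 M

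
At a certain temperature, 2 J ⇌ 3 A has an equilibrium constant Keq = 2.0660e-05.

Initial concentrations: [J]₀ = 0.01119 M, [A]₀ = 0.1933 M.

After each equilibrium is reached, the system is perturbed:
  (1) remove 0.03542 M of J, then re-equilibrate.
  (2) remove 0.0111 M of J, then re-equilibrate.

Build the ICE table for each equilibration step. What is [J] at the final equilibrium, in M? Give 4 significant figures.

[J]_eq = 0.08987 M

Q₀ = 57.68 vs Keq = 2.0660e-05 ⇒ Q>K, reverse
Step 1:
                   J          A
  init       0.01119     0.1933
  Δ            0.124    -0.1861
  eq          0.1352   0.007229
  solve Keq expr → x = -0.06202; check Q = 2.0660e-05
Then remove 0.03542 M of J.
Step 2:
                   J          A
  init       0.09982   0.007229
  Δ       8.6075e-04  -0.001291
  eq          0.1007   0.005938
  solve Keq expr → x = -4.3038e-04; check Q = 2.0660e-05
Then remove 0.0111 M of J.
Step 3:
                   J          A
  init       0.08958   0.005938
  Δ       2.8875e-04 -4.3312e-04
  eq         0.08987   0.005505
  solve Keq expr → x = -1.4437e-04; check Q = 2.0660e-05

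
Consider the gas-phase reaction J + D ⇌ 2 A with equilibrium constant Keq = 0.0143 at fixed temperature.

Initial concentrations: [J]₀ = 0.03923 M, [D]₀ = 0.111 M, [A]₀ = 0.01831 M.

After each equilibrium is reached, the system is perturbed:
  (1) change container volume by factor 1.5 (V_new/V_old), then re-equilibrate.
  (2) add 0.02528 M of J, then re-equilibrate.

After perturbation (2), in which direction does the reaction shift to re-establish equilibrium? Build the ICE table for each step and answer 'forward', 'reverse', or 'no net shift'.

Q₀ = 0.07699 vs Keq = 0.0143 ⇒ Q>K, reverse
Step 1:
                   J          D          A
  Initial    0.03923      0.111    0.01831
  Change     0.00488    0.00488   -0.00976
  Equil      0.04411     0.1159    0.00855
  solve Keq expr → x = -0.00488; check Q = 0.0143
Then change container volume by factor 1.5 (V_new/V_old).
Step 2:
                   J          D          A
  Initial    0.02941    0.07725     0.0057
  Change           0          0          0
  Equil      0.02941    0.07725     0.0057
  solve Keq expr → x = 0; check Q = 0.0143
Then add 0.02528 M of J.
Step 3:
                   J          D          A
  Initial    0.05469    0.07725     0.0057
  Change  -9.7716e-04 -9.7716e-04   0.001954
  Equil      0.05371    0.07628   0.007654
  solve Keq expr → x = 9.7716e-04; check Q = 0.0143

Direction: forward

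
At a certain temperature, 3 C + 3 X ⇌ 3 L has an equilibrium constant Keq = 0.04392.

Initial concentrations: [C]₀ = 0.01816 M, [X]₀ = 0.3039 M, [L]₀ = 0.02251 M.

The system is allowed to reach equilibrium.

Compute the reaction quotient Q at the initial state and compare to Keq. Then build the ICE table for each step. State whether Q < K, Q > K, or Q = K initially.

Q₀ = 67.86 vs Keq = 0.04392 ⇒ Q>K, reverse
Step 1:
                   C          X          L
  init       0.01816     0.3039    0.02251
  Δ          0.01836    0.01836   -0.01836
  eq         0.03652     0.3223   0.004152
  solve Keq expr → x = -0.006119; check Q = 0.04392

Q₀ = 67.86; Q > K (proceeds reverse)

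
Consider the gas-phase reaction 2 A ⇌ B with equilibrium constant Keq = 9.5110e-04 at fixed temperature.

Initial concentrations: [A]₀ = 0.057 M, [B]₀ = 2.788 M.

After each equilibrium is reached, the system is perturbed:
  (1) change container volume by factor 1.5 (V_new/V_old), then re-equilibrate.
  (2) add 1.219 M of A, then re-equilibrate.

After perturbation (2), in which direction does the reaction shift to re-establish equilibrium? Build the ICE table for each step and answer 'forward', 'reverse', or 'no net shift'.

Q₀ = 858.1 vs Keq = 9.5110e-04 ⇒ Q>K, reverse
Step 1:
                   A          B
  Initial      0.057      2.788
  Change       5.517     -2.758
  Equil        5.574    0.02955
  solve Keq expr → x = -2.758; check Q = 9.5110e-04
Then change container volume by factor 1.5 (V_new/V_old).
Step 2:
                   A          B
  Initial      3.716     0.0197
  Change     0.01295  -0.006475
  Equil        3.729    0.01322
  solve Keq expr → x = -0.006475; check Q = 9.5110e-04
Then add 1.219 M of A.
Step 3:
                   A          B
  Initial      4.948    0.01322
  Change    -0.01975   0.009874
  Equil        4.928     0.0231
  solve Keq expr → x = 0.009874; check Q = 9.5110e-04

Direction: forward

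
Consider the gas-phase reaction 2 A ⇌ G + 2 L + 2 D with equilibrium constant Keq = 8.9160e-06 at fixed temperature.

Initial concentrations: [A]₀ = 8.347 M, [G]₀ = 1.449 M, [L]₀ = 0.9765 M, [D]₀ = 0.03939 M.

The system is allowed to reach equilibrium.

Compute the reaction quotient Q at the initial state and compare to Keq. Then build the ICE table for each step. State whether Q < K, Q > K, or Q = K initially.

Q₀ = 3.0770e-05 vs Keq = 8.9160e-06 ⇒ Q>K, reverse
Step 1:
                    A           G           L           D
  I             8.347       1.449      0.9765     0.03939
  C           0.01768   -0.008842    -0.01768    -0.01768
  E             8.365        1.44      0.9588     0.02171
  solve Keq expr → x = -0.008842; check Q = 8.9160e-06

Q₀ = 3.0770e-05; Q > K (proceeds reverse)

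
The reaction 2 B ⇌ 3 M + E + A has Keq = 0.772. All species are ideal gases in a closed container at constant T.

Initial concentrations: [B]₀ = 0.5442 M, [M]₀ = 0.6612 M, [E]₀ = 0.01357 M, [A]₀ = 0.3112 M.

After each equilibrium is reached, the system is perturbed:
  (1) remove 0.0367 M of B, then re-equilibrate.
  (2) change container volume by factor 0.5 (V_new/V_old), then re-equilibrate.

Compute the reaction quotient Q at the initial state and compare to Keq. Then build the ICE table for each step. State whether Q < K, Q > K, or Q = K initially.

Q₀ = 0.004122 vs Keq = 0.772 ⇒ Q<K, forward
Step 1:
                  B         M         E         A
  init       0.5442    0.6612   0.01357    0.3112
  Δ         -0.2496    0.3744    0.1248    0.1248
  eq         0.2946     1.036    0.1384     0.436
  solve Keq expr → x = 0.1248; check Q = 0.772
Then remove 0.0367 M of B.
Step 2:
                  B         M         E         A
  init       0.2579     1.036    0.1384     0.436
  Δ         0.01584  -0.02376 -0.007919 -0.007919
  eq         0.2737     1.012    0.1304    0.4281
  solve Keq expr → x = -0.007919; check Q = 0.772
Then change container volume by factor 0.5 (V_new/V_old).
Step 3:
                  B         M         E         A
  init       0.5475     2.024    0.2609    0.8562
  Δ          0.2398   -0.3596   -0.1199   -0.1199
  eq         0.7872     1.664     0.141    0.7363
  solve Keq expr → x = -0.1199; check Q = 0.772

Q₀ = 0.004122; Q < K (proceeds forward)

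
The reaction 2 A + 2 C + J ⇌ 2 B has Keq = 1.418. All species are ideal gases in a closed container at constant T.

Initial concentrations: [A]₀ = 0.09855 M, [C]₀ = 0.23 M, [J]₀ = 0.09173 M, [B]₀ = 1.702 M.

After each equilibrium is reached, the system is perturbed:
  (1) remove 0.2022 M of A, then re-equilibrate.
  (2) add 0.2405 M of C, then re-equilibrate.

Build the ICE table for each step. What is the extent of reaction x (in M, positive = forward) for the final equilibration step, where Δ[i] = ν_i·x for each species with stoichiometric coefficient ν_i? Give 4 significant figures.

Q₀ = 6.1467e+04 vs Keq = 1.418 ⇒ Q>K, reverse
Step 1:
                    A           C           J           B
  I           0.09855        0.23     0.09173       1.702
  C            0.8421      0.8421       0.421     -0.8421
  E            0.9406       1.072      0.5128      0.8599
  solve Keq expr → x = -0.421; check Q = 1.418
Then remove 0.2022 M of A.
Step 2:
                    A           C           J           B
  I            0.7384       1.072      0.5128      0.8599
  C           0.06226     0.06226     0.03113    -0.06226
  E            0.8007       1.134      0.5439      0.7977
  solve Keq expr → x = -0.03113; check Q = 1.418
Then add 0.2405 M of C.
Step 3:
                    A           C           J           B
  I            0.8007       1.375      0.5439      0.7977
  C          -0.05172    -0.05172    -0.02586     0.05172
  E             0.749       1.323       0.518      0.8494
  solve Keq expr → x = 0.02586; check Q = 1.418

x = 0.02586 M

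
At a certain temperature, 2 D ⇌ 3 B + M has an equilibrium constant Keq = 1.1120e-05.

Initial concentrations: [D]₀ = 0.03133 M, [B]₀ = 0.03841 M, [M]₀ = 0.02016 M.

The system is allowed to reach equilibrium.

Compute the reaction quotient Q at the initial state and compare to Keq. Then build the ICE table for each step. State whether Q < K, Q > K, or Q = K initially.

Q₀ = 0.001164; Q > K (proceeds reverse)

Q₀ = 0.001164 vs Keq = 1.1120e-05 ⇒ Q>K, reverse
Step 1:
                   D          B          M
  init       0.03133    0.03841    0.02016
  Δ          0.01692   -0.02538   -0.00846
  eq         0.04825    0.01303     0.0117
  solve Keq expr → x = -0.00846; check Q = 1.1120e-05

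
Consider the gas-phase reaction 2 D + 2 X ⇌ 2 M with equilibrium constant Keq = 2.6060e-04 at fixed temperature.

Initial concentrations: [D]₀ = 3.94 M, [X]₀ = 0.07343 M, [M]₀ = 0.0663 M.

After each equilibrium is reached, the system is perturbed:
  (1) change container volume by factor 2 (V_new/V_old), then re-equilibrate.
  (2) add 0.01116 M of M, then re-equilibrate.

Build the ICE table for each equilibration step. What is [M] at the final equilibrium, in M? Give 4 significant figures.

Q₀ = 0.05252 vs Keq = 2.6060e-04 ⇒ Q>K, reverse
Step 1:
                    D           X           M
  init           3.94     0.07343      0.0663
  Δ           0.05783     0.05783    -0.05783
  eq            3.998      0.1313    0.008471
  solve Keq expr → x = -0.02891; check Q = 2.6060e-04
Then change container volume by factor 2 (V_new/V_old).
Step 2:
                    D           X           M
  init          1.999     0.06563    0.004236
  Δ          0.002049    0.002049   -0.002049
  eq            2.001     0.06768    0.002186
  solve Keq expr → x = -0.001025; check Q = 2.6060e-04
Then add 0.01116 M of M.
Step 3:
                    D           X           M
  init          2.001     0.06768     0.01335
  Δ            0.0108      0.0108     -0.0108
  eq            2.012     0.07848    0.002549
  solve Keq expr → x = -0.005399; check Q = 2.6060e-04

[M]_eq = 0.002549 M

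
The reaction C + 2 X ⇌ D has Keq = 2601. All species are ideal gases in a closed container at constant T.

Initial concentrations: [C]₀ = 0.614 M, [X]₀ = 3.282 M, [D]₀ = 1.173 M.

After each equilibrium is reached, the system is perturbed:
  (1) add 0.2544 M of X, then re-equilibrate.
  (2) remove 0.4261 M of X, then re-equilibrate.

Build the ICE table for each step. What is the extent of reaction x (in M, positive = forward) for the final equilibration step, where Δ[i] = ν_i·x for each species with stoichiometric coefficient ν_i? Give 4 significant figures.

x = -6.4918e-05 M

Q₀ = 0.1774 vs Keq = 2601 ⇒ Q<K, forward
Step 1:
                    C           X           D
  Initial       0.614       3.282       1.173
  Change      -0.6138      -1.228      0.6138
  Equil    1.6278e-04       2.054       1.787
  solve Keq expr → x = 0.6138; check Q = 2601
Then add 0.2544 M of X.
Step 2:
                    C           X           D
  Initial  1.6278e-04       2.309       1.787
  Change  -3.3888e-05 -6.7775e-05  3.3888e-05
  Equil    1.2889e-04       2.309       1.787
  solve Keq expr → x = 3.3888e-05; check Q = 2601
Then remove 0.4261 M of X.
Step 3:
                    C           X           D
  Initial  1.2889e-04       1.883       1.787
  Change   6.4918e-05  1.2984e-04 -6.4918e-05
  Equil    1.9381e-04       1.883       1.787
  solve Keq expr → x = -6.4918e-05; check Q = 2601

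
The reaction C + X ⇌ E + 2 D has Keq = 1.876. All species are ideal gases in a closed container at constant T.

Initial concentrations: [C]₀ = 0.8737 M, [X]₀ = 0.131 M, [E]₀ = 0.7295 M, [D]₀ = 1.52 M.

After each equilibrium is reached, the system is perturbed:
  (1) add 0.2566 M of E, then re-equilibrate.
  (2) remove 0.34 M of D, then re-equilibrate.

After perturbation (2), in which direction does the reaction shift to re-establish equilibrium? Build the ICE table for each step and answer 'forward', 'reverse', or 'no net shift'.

Direction: forward

Q₀ = 14.73 vs Keq = 1.876 ⇒ Q>K, reverse
Step 1:
                   C          X          E          D
  I           0.8737      0.131     0.7295       1.52
  C           0.1996     0.1996    -0.1996    -0.3992
  E            1.073     0.3306     0.5299      1.121
  solve Keq expr → x = -0.1996; check Q = 1.876
Then add 0.2566 M of E.
Step 2:
                   C          X          E          D
  I            1.073     0.3306     0.7865      1.121
  C          0.04499    0.04499   -0.04499   -0.08997
  E            1.118     0.3756     0.7415      1.031
  solve Keq expr → x = -0.04499; check Q = 1.876
Then remove 0.34 M of D.
Step 3:
                   C          X          E          D
  I            1.118     0.3756     0.7415     0.6908
  C         -0.07684   -0.07684    0.07684     0.1537
  E            1.041     0.2987     0.8184     0.8445
  solve Keq expr → x = 0.07684; check Q = 1.876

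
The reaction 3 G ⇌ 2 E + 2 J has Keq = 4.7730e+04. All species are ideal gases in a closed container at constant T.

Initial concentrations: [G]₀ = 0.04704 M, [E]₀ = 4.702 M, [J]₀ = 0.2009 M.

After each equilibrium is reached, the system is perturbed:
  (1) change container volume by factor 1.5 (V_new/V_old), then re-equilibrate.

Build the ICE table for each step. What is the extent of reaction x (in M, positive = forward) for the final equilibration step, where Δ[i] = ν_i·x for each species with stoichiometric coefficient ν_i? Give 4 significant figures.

x = 7.3971e-04 M

Q₀ = 8573 vs Keq = 4.7730e+04 ⇒ Q<K, forward
Step 1:
                  G         E         J
  I         0.04704     4.702    0.2009
  C        -0.01933   0.01288   0.01288
  E         0.02771     4.715    0.2138
  solve Keq expr → x = 0.006442; check Q = 4.7730e+04
Then change container volume by factor 1.5 (V_new/V_old).
Step 2:
                  G         E         J
  I         0.01848     3.143    0.1425
  C       -0.002219  0.001479  0.001479
  E         0.01626     3.145     0.144
  solve Keq expr → x = 7.3971e-04; check Q = 4.7730e+04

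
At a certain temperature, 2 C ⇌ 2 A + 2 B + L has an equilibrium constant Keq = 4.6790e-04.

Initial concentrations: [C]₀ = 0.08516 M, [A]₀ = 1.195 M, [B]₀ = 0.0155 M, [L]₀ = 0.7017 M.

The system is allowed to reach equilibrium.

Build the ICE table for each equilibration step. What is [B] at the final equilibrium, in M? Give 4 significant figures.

Q₀ = 0.0332 vs Keq = 4.6790e-04 ⇒ Q>K, reverse
Step 1:
                  C         A         B         L
  Initial   0.08516     1.195    0.0155    0.7017
  Change    0.01334  -0.01334  -0.01334 -0.006669
  Equil      0.0985     1.182  0.002163     0.695
  solve Keq expr → x = -0.006669; check Q = 4.6790e-04

[B]_eq = 0.002163 M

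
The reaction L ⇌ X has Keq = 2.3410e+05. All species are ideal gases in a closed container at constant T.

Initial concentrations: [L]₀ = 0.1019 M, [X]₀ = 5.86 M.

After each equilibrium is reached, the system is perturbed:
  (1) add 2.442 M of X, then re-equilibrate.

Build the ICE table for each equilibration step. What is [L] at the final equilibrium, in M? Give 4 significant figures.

[L]_eq = 3.5899e-05 M

Q₀ = 57.51 vs Keq = 2.3410e+05 ⇒ Q<K, forward
Step 1:
                    L           X
  I            0.1019        5.86
  C           -0.1019      0.1019
  E        2.5467e-05       5.962
  solve Keq expr → x = 0.1019; check Q = 2.3410e+05
Then add 2.442 M of X.
Step 2:
                    L           X
  I        2.5467e-05       8.404
  C        1.0431e-05 -1.0431e-05
  E        3.5899e-05       8.404
  solve Keq expr → x = -1.0431e-05; check Q = 2.3410e+05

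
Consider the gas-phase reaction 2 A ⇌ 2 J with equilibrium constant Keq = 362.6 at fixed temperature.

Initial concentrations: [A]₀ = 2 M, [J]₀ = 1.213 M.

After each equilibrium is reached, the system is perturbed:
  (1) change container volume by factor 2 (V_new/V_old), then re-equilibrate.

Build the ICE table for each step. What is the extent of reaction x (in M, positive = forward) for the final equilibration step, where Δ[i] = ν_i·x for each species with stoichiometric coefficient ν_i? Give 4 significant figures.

Q₀ = 0.3678 vs Keq = 362.6 ⇒ Q<K, forward
Step 1:
                  A         J
  I               2     1.213
  C           -1.84      1.84
  E          0.1603     3.053
  solve Keq expr → x = 0.9198; check Q = 362.6
Then change container volume by factor 2 (V_new/V_old).
Step 2:
                  A         J
  I         0.08016     1.526
  C               0         0
  E         0.08016     1.526
  solve Keq expr → x = 0; check Q = 362.6

x = 0 M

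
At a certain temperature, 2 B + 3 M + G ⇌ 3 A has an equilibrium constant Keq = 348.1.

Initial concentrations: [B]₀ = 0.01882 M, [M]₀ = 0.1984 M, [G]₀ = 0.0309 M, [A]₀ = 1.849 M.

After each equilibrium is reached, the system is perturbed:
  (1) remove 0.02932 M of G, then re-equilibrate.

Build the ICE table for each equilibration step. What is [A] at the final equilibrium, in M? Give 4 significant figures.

Q₀ = 7.3958e+07 vs Keq = 348.1 ⇒ Q>K, reverse
Step 1:
                   B          M          G          A
  init       0.01882     0.1984     0.0309      1.849
  Δ            0.324     0.4861      0.162    -0.4861
  eq          0.3429     0.6845     0.1929      1.363
  solve Keq expr → x = -0.162; check Q = 348.1
Then remove 0.02932 M of G.
Step 2:
                   B          M          G          A
  init        0.3429     0.6845     0.1636      1.363
  Δ         0.008861    0.01329    0.00443   -0.01329
  eq          0.3517     0.6978      0.168       1.35
  solve Keq expr → x = -0.00443; check Q = 348.1

[A]_eq = 1.35 M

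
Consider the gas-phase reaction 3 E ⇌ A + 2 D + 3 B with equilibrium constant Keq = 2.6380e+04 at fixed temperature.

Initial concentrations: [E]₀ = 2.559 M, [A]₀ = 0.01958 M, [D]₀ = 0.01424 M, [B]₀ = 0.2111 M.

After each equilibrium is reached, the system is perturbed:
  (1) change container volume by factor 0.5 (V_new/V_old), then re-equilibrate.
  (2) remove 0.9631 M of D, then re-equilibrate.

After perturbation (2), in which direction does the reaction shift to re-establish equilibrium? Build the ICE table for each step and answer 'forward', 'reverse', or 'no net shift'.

Q₀ = 2.2289e-09 vs Keq = 2.6380e+04 ⇒ Q<K, forward
Step 1:
                   E          A          D          B
  Initial      2.559    0.01958    0.01424     0.2111
  Change      -2.442     0.8141      1.628      2.442
  Equil       0.1168     0.8337      1.642      2.653
  solve Keq expr → x = 0.8141; check Q = 2.6380e+04
Then change container volume by factor 0.5 (V_new/V_old).
Step 2:
                   E          A          D          B
  Initial     0.2335      1.667      3.285      5.307
  Change      0.1981   -0.06604    -0.1321    -0.1981
  Equil       0.4317      1.601      3.153      5.109
  solve Keq expr → x = -0.06604; check Q = 2.6380e+04
Then remove 0.9631 M of D.
Step 3:
                   E          A          D          B
  Initial     0.4317      1.601       2.19      5.109
  Change    -0.08029    0.02676    0.05353    0.08029
  Equil       0.3514      1.628      2.243      5.189
  solve Keq expr → x = 0.02676; check Q = 2.6380e+04

Direction: forward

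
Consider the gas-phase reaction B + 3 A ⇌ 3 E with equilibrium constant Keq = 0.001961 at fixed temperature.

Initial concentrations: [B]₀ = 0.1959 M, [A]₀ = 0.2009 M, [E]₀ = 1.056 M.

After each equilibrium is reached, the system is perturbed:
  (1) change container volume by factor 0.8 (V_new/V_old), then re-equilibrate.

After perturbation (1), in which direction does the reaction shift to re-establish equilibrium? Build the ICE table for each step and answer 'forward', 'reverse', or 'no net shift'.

Direction: forward

Q₀ = 741.3 vs Keq = 0.001961 ⇒ Q>K, reverse
Step 1:
                    B           A           E
  init         0.1959      0.2009       1.056
  Δ            0.3139      0.9417     -0.9417
  eq           0.5098       1.143      0.1143
  solve Keq expr → x = -0.3139; check Q = 0.001961
Then change container volume by factor 0.8 (V_new/V_old).
Step 2:
                    B           A           E
  init         0.6373       1.428      0.1428
  Δ         -0.003241   -0.009722    0.009722
  eq            0.634       1.419      0.1525
  solve Keq expr → x = 0.003241; check Q = 0.001961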